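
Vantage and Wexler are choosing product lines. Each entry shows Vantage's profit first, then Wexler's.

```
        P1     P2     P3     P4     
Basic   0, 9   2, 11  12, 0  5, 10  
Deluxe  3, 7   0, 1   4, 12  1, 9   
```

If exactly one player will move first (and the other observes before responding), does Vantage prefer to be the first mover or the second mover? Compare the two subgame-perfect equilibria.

first

If Vantage leads: Wexler's best replies are Basic→P2, Deluxe→P3; Vantage's induced payoffs 2, 4; outcome (Deluxe, P3), payoffs (4, 12).
If Wexler leads: Vantage's best replies are P1→Deluxe, P2→Basic, P3→Basic, P4→Basic; Wexler's induced payoffs 7, 11, 0, 10; outcome (Basic, P2), payoffs (2, 11).
Vantage gets 4 moving first and 2 moving second, so Vantage prefers to move first.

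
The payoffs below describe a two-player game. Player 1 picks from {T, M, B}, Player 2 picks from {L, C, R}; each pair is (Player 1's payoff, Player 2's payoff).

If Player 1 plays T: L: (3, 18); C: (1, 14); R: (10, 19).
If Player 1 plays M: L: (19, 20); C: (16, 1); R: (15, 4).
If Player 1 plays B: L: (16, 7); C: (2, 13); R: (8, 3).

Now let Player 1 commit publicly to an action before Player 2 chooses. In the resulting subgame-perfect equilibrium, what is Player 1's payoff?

Backward induction with Player 1 moving first.
- T: Player 2 compares 18, 14, 19 and picks R; Player 1 would get 10.
- M: Player 2 compares 20, 1, 4 and picks L; Player 1 would get 19.
- B: Player 2 compares 7, 13, 3 and picks C; Player 1 would get 2.
Maximizing over 10, 19, 2, Player 1 chooses M. Subgame-perfect outcome: (M, L) with payoffs (19, 20).

19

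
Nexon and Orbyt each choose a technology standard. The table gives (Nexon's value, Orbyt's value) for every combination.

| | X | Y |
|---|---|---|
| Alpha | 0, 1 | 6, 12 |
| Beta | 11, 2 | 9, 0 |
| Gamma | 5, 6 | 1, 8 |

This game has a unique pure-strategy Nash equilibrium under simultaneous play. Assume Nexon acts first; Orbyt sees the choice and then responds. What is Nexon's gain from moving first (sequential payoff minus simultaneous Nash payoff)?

0

Solve by backward induction (Nexon leads).
- Alpha: Orbyt compares 1, 12 and picks Y; Nexon would get 6.
- Beta: Orbyt compares 2, 0 and picks X; Nexon would get 11.
- Gamma: Orbyt compares 6, 8 and picks Y; Nexon would get 1.
Among 6, 11, 1, the best is 11 at Beta. Subgame-perfect outcome: (Beta, X) with payoffs (11, 2).
For the simultaneous game, intersect best replies.
Nexon's best replies: X→Beta; Y→Beta.
Orbyt's best replies: Alpha→Y; Beta→X; Gamma→Y.
Only (Beta, X) has each player best-responding; Nash payoffs (11, 2).
Nexon's commitment gain: 11 − 11 = 0.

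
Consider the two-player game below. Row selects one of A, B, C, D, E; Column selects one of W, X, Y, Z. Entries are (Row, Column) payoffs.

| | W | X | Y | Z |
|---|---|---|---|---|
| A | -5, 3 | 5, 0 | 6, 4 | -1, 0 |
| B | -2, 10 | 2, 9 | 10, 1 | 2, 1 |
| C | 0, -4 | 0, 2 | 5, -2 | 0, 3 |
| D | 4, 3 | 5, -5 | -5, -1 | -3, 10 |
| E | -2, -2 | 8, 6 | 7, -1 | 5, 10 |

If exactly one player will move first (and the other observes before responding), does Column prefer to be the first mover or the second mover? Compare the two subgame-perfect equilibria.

If Row leads: Column's best replies are A→Y, B→W, C→Z, D→Z, E→Z; Row's induced payoffs 6, -2, 0, -3, 5; outcome (A, Y), payoffs (6, 4).
If Column leads: Row's best replies are W→D, X→E, Y→B, Z→E; Column's induced payoffs 3, 6, 1, 10; outcome (E, Z), payoffs (5, 10).
Column gets 10 moving first and 4 moving second, so Column prefers to move first.

first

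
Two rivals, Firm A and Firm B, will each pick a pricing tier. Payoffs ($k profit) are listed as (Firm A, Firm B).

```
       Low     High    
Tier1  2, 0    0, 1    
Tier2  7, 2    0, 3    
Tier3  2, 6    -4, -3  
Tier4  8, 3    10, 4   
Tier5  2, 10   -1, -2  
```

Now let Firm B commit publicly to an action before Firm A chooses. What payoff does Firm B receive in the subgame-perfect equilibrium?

Work backward from Firm A's decision.
- Low → Firm A plays Tier4 (best of 2, 7, 2, 8, 2); Firm B gets 3.
- High → Firm A plays Tier4 (best of 0, 0, -4, 10, -1); Firm B gets 4.
Among 3, 4, the best is 4 at High. Subgame-perfect outcome: (Tier4, High) with payoffs (10, 4).

4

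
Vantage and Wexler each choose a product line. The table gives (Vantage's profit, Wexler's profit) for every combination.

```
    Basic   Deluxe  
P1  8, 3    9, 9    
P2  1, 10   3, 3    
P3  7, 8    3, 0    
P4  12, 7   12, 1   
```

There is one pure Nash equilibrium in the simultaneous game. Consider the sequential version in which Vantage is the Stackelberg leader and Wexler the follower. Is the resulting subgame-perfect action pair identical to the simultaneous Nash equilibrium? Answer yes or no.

yes

Work backward from Wexler's decision.
- P1: BR = Deluxe, leader payoff 9.
- P2: BR = Basic, leader payoff 1.
- P3: BR = Basic, leader payoff 7.
- P4: BR = Basic, leader payoff 12.
Maximizing over 9, 1, 7, 12, Vantage chooses P4. Subgame-perfect outcome: (P4, Basic) with payoffs (12, 7).
Under simultaneous play:
Vantage's best replies: Basic→P4; Deluxe→P4.
Wexler's best replies: P1→Deluxe; P2→Basic; P3→Basic; P4→Basic.
Only (P4, Basic) has each player best-responding; Nash payoffs (12, 7).
Sequential outcome (P4, Basic) coincides with the Nash profile (P4, Basic).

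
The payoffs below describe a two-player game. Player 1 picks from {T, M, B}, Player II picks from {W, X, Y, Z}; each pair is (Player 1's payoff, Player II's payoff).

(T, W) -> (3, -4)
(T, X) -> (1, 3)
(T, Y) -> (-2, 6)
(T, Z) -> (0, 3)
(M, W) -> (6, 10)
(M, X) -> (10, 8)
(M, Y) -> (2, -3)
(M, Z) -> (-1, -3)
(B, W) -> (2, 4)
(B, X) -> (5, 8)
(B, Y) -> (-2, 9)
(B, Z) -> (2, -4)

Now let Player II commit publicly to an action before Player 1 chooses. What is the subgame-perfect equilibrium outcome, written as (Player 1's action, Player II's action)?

(M, W)

Work backward from Player 1's decision.
- W → Player 1 plays M (best of 3, 6, 2); Player II gets 10.
- X → Player 1 plays M (best of 1, 10, 5); Player II gets 8.
- Y → Player 1 plays M (best of -2, 2, -2); Player II gets -3.
- Z → Player 1 plays B (best of 0, -1, 2); Player II gets -4.
Among 10, 8, -3, -4, the best is 10 at W. Subgame-perfect outcome: (M, W) with payoffs (6, 10).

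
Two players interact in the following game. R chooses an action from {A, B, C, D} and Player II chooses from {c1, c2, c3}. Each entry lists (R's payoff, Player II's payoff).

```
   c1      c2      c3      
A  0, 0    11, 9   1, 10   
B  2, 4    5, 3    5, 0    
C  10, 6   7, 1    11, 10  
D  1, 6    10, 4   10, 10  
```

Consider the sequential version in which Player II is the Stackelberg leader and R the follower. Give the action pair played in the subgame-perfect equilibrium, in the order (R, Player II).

R best-responds to each possible Player II move:
- c1: R compares 0, 2, 10, 1 and picks C; Player II would get 6.
- c2: R compares 11, 5, 7, 10 and picks A; Player II would get 9.
- c3: R compares 1, 5, 11, 10 and picks C; Player II would get 10.
Maximizing over 6, 9, 10, Player II chooses c3. Subgame-perfect outcome: (C, c3) with payoffs (11, 10).

(C, c3)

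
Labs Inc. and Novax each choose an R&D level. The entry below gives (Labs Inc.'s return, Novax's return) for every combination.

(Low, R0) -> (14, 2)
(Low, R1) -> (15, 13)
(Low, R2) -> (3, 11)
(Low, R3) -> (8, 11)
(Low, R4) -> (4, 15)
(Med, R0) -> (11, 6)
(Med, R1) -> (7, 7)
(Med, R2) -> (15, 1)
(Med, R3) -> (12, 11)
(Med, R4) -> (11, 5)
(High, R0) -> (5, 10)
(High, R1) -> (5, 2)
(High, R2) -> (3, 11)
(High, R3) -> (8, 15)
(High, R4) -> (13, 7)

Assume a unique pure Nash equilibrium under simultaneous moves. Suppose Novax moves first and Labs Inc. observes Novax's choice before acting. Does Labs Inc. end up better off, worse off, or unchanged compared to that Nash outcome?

Labs Inc. best-responds to each possible Novax move:
- R0: BR = Low, leader payoff 2.
- R1: BR = Low, leader payoff 13.
- R2: BR = Med, leader payoff 1.
- R3: BR = Med, leader payoff 11.
- R4: BR = High, leader payoff 7.
Among 2, 13, 1, 11, 7, the best is 13 at R1. Subgame-perfect outcome: (Low, R1) with payoffs (15, 13).
For the simultaneous game, intersect best replies.
Labs Inc.'s best replies: R0→Low; R1→Low; R2→Med; R3→Med; R4→High.
Novax's best replies: Low→R4; Med→R3; High→R3.
The unique mutual best reply is (Med, R3), giving (12, 11).
Labs Inc. earns 15 sequentially versus 12 at the Nash outcome: better off.

better off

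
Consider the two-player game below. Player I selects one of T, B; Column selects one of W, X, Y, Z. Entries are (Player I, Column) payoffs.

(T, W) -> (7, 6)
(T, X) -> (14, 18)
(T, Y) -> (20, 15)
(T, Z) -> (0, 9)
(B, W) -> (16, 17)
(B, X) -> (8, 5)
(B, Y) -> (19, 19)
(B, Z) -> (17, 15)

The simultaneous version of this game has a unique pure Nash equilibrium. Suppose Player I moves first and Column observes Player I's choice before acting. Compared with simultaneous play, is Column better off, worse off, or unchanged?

Column best-responds to each possible Player I move:
- T: Column compares 6, 18, 15, 9 and picks X; Player I would get 14.
- B: Column compares 17, 5, 19, 15 and picks Y; Player I would get 19.
Maximizing over 14, 19, Player I chooses B. Subgame-perfect outcome: (B, Y) with payoffs (19, 19).
For the simultaneous game, intersect best replies.
Player I's best replies: W→B; X→T; Y→T; Z→B.
Column's best replies: T→X; B→Y.
The unique mutual best reply is (T, X), giving (14, 18).
Column earns 19 sequentially versus 18 at the Nash outcome: better off.

better off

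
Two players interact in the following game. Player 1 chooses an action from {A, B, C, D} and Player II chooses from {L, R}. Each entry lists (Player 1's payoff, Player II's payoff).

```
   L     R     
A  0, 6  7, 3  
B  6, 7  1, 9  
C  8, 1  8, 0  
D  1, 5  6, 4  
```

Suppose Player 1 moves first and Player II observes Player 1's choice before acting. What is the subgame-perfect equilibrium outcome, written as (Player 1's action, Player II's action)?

Backward induction with Player 1 moving first.
- A: BR = L, leader payoff 0.
- B: BR = R, leader payoff 1.
- C: BR = L, leader payoff 8.
- D: BR = L, leader payoff 1.
Player 1's induced payoffs are 0, 1, 8, 1, so Player 1 commits to C. Subgame-perfect outcome: (C, L) with payoffs (8, 1).

(C, L)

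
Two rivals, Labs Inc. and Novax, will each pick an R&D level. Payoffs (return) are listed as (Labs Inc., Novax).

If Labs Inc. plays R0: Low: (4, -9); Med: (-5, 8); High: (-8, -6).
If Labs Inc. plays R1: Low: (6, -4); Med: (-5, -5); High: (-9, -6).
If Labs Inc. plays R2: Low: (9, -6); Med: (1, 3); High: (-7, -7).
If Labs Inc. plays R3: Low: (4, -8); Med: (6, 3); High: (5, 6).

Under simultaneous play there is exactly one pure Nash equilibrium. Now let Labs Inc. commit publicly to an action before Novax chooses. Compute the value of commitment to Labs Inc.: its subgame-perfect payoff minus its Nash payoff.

Solve by backward induction (Labs Inc. leads).
- R0 → Novax plays Med (best of -9, 8, -6); Labs Inc. gets -5.
- R1 → Novax plays Low (best of -4, -5, -6); Labs Inc. gets 6.
- R2 → Novax plays Med (best of -6, 3, -7); Labs Inc. gets 1.
- R3 → Novax plays High (best of -8, 3, 6); Labs Inc. gets 5.
Maximizing over -5, 6, 1, 5, Labs Inc. chooses R1. Subgame-perfect outcome: (R1, Low) with payoffs (6, -4).
Under simultaneous play:
Labs Inc.'s best replies: Low→R2; Med→R3; High→R3.
Novax's best replies: R0→Med; R1→Low; R2→Med; R3→High.
The unique mutual best reply is (R3, High), giving (5, 6).
Labs Inc.'s commitment gain: 6 − 5 = 1.

1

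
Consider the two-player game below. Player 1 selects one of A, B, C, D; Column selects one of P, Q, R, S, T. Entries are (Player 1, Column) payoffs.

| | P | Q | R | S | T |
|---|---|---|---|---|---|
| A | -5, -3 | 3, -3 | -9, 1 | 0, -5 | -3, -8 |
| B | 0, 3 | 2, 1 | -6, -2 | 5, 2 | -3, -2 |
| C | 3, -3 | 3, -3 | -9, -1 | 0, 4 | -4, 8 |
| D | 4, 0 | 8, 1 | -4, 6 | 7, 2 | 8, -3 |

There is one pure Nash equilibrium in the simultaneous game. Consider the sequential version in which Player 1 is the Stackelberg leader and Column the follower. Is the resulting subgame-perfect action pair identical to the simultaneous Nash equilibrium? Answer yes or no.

Backward induction with Player 1 moving first.
- A → Column plays R (best of -3, -3, 1, -5, -8); Player 1 gets -9.
- B → Column plays P (best of 3, 1, -2, 2, -2); Player 1 gets 0.
- C → Column plays T (best of -3, -3, -1, 4, 8); Player 1 gets -4.
- D → Column plays R (best of 0, 1, 6, 2, -3); Player 1 gets -4.
Player 1's induced payoffs are -9, 0, -4, -4, so Player 1 commits to B. Subgame-perfect outcome: (B, P) with payoffs (0, 3).
Under simultaneous play:
Player 1's best replies: P→D; Q→D; R→D; S→D; T→D.
Column's best replies: A→R; B→P; C→T; D→R.
The unique mutual best reply is (D, R), giving (-4, 6).
Sequential outcome (B, P) differs from the Nash profile (D, R).

no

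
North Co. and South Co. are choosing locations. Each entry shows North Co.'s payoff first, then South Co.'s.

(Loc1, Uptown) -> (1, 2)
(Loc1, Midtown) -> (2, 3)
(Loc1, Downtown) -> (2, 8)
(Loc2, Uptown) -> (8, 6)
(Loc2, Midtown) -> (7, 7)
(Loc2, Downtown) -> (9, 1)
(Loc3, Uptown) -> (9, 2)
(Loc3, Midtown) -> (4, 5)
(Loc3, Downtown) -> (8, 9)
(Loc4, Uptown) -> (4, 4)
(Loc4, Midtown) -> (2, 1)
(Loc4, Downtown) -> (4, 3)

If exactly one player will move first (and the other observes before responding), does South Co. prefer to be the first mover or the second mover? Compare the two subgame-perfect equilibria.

second

If North Co. leads: South Co.'s best replies are Loc1→Downtown, Loc2→Midtown, Loc3→Downtown, Loc4→Uptown; North Co.'s induced payoffs 2, 7, 8, 4; outcome (Loc3, Downtown), payoffs (8, 9).
If South Co. leads: North Co.'s best replies are Uptown→Loc3, Midtown→Loc2, Downtown→Loc2; South Co.'s induced payoffs 2, 7, 1; outcome (Loc2, Midtown), payoffs (7, 7).
South Co. gets 7 moving first and 9 moving second, so South Co. prefers to move second.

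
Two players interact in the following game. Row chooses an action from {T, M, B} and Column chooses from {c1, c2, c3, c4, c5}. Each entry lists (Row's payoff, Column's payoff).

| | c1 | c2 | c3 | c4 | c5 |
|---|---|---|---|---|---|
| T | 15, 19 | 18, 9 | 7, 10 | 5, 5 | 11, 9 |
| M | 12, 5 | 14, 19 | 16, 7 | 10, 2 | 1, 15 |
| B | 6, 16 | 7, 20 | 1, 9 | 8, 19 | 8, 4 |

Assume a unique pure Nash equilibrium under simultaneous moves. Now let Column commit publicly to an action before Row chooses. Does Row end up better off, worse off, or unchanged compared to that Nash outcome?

Solve by backward induction (Column leads).
- c1: BR = T, leader payoff 19.
- c2: BR = T, leader payoff 9.
- c3: BR = M, leader payoff 7.
- c4: BR = M, leader payoff 2.
- c5: BR = T, leader payoff 9.
Column's induced payoffs are 19, 9, 7, 2, 9, so Column commits to c1. Subgame-perfect outcome: (T, c1) with payoffs (15, 19).
For the simultaneous game, intersect best replies.
Row's best replies: c1→T; c2→T; c3→M; c4→M; c5→T.
Column's best replies: T→c1; M→c2; B→c2.
The unique mutual best reply is (T, c1), giving (15, 19).
Row earns 15 sequentially versus 15 at the Nash outcome: unchanged.

unchanged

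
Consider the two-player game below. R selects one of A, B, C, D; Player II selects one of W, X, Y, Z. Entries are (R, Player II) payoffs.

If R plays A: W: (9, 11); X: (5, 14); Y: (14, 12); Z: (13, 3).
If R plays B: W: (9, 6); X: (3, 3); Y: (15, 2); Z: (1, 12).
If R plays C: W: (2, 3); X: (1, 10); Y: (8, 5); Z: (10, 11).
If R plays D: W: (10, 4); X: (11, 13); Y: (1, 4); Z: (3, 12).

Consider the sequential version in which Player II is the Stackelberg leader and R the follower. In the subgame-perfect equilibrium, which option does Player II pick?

Solve by backward induction (Player II leads).
- W → R plays D (best of 9, 9, 2, 10); Player II gets 4.
- X → R plays D (best of 5, 3, 1, 11); Player II gets 13.
- Y → R plays B (best of 14, 15, 8, 1); Player II gets 2.
- Z → R plays A (best of 13, 1, 10, 3); Player II gets 3.
Among 4, 13, 2, 3, the best is 13 at X. Subgame-perfect outcome: (D, X) with payoffs (11, 13).

X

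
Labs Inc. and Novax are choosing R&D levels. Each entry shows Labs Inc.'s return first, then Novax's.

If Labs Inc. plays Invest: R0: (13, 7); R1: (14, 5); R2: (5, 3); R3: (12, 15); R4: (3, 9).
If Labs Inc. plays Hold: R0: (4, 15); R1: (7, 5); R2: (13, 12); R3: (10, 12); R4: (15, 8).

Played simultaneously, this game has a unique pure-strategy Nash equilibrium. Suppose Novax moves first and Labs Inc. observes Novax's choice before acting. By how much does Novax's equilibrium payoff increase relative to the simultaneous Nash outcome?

0

Solve by backward induction (Novax leads).
- R0: BR = Invest, leader payoff 7.
- R1: BR = Invest, leader payoff 5.
- R2: BR = Hold, leader payoff 12.
- R3: BR = Invest, leader payoff 15.
- R4: BR = Hold, leader payoff 8.
Novax's induced payoffs are 7, 5, 12, 15, 8, so Novax commits to R3. Subgame-perfect outcome: (Invest, R3) with payoffs (12, 15).
Under simultaneous play:
Labs Inc.'s best replies: R0→Invest; R1→Invest; R2→Hold; R3→Invest; R4→Hold.
Novax's best replies: Invest→R3; Hold→R0.
The unique mutual best reply is (Invest, R3), giving (12, 15).
Novax's commitment gain: 15 − 15 = 0.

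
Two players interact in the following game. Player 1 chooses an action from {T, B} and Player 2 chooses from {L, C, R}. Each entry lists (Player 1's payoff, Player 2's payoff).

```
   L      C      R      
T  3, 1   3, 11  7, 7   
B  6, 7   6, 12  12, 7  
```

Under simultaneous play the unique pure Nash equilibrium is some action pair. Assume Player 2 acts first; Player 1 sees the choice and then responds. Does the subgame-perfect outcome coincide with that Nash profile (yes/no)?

yes

Backward induction with Player 2 moving first.
- L → Player 1 plays B (best of 3, 6); Player 2 gets 7.
- C → Player 1 plays B (best of 3, 6); Player 2 gets 12.
- R → Player 1 plays B (best of 7, 12); Player 2 gets 7.
Player 2's induced payoffs are 7, 12, 7, so Player 2 commits to C. Subgame-perfect outcome: (B, C) with payoffs (6, 12).
For the simultaneous game, intersect best replies.
Player 1's best replies: L→B; C→B; R→B.
Player 2's best replies: T→C; B→C.
The unique mutual best reply is (B, C), giving (6, 12).
Sequential outcome (B, C) coincides with the Nash profile (B, C).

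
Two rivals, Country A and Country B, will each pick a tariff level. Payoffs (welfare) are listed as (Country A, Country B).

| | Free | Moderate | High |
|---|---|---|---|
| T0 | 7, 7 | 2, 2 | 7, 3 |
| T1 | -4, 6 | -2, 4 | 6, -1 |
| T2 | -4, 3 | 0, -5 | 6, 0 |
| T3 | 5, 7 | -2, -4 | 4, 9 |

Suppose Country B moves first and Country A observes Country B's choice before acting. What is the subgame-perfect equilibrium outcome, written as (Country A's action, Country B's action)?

Backward induction with Country B moving first.
- Free → Country A plays T0 (best of 7, -4, -4, 5); Country B gets 7.
- Moderate → Country A plays T0 (best of 2, -2, 0, -2); Country B gets 2.
- High → Country A plays T0 (best of 7, 6, 6, 4); Country B gets 3.
Country B's induced payoffs are 7, 2, 3, so Country B commits to Free. Subgame-perfect outcome: (T0, Free) with payoffs (7, 7).

(T0, Free)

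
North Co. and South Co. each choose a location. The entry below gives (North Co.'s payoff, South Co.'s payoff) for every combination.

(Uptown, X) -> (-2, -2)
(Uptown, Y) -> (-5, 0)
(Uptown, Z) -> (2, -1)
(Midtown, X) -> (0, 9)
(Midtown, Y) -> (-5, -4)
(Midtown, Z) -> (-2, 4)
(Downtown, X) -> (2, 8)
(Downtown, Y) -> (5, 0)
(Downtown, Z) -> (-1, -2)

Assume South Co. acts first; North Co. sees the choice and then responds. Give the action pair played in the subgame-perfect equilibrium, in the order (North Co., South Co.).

Solve by backward induction (South Co. leads).
- X: BR = Downtown, leader payoff 8.
- Y: BR = Downtown, leader payoff 0.
- Z: BR = Uptown, leader payoff -1.
Among 8, 0, -1, the best is 8 at X. Subgame-perfect outcome: (Downtown, X) with payoffs (2, 8).

(Downtown, X)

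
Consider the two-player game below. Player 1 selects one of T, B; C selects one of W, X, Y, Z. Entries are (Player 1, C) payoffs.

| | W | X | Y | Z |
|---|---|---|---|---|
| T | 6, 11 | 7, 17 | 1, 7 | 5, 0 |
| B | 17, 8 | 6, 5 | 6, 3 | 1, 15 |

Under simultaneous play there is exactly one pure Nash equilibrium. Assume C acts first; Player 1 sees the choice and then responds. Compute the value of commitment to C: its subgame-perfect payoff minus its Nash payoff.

Player 1 best-responds to each possible C move:
- W → Player 1 plays B (best of 6, 17); C gets 8.
- X → Player 1 plays T (best of 7, 6); C gets 17.
- Y → Player 1 plays B (best of 1, 6); C gets 3.
- Z → Player 1 plays T (best of 5, 1); C gets 0.
Among 8, 17, 3, 0, the best is 17 at X. Subgame-perfect outcome: (T, X) with payoffs (7, 17).
Under simultaneous play:
Player 1's best replies: W→B; X→T; Y→B; Z→T.
C's best replies: T→X; B→Z.
The unique mutual best reply is (T, X), giving (7, 17).
C's commitment gain: 17 − 17 = 0.

0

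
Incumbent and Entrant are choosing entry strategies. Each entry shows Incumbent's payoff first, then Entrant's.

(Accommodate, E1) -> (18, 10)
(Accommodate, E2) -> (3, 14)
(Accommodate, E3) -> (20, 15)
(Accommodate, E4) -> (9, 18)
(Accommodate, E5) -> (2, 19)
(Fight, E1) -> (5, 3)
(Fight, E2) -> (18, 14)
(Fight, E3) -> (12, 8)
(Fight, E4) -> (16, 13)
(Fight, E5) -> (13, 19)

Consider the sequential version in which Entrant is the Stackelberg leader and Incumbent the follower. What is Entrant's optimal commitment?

E5

Backward induction with Entrant moving first.
- E1: Incumbent compares 18, 5 and picks Accommodate; Entrant would get 10.
- E2: Incumbent compares 3, 18 and picks Fight; Entrant would get 14.
- E3: Incumbent compares 20, 12 and picks Accommodate; Entrant would get 15.
- E4: Incumbent compares 9, 16 and picks Fight; Entrant would get 13.
- E5: Incumbent compares 2, 13 and picks Fight; Entrant would get 19.
Among 10, 14, 15, 13, 19, the best is 19 at E5. Subgame-perfect outcome: (Fight, E5) with payoffs (13, 19).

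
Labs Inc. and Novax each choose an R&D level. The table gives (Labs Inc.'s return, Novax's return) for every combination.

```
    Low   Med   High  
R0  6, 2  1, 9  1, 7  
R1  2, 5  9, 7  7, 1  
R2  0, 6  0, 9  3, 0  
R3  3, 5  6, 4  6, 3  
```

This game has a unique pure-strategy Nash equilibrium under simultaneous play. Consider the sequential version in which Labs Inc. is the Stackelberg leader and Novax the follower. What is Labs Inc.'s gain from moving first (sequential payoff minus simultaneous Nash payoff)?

Backward induction with Labs Inc. moving first.
- R0: BR = Med, leader payoff 1.
- R1: BR = Med, leader payoff 9.
- R2: BR = Med, leader payoff 0.
- R3: BR = Low, leader payoff 3.
Maximizing over 1, 9, 0, 3, Labs Inc. chooses R1. Subgame-perfect outcome: (R1, Med) with payoffs (9, 7).
Now find the simultaneous Nash equilibrium.
Labs Inc.'s best replies: Low→R0; Med→R1; High→R1.
Novax's best replies: R0→Med; R1→Med; R2→Med; R3→Low.
Only (R1, Med) has each player best-responding; Nash payoffs (9, 7).
Labs Inc.'s commitment gain: 9 − 9 = 0.

0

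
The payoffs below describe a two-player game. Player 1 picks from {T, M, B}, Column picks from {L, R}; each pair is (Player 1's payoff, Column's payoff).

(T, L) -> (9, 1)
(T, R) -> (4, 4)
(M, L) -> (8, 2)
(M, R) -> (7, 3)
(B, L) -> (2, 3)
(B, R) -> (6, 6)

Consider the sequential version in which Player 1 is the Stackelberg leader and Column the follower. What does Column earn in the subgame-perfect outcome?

Solve by backward induction (Player 1 leads).
- T → Column plays R (best of 1, 4); Player 1 gets 4.
- M → Column plays R (best of 2, 3); Player 1 gets 7.
- B → Column plays R (best of 3, 6); Player 1 gets 6.
Maximizing over 4, 7, 6, Player 1 chooses M. Subgame-perfect outcome: (M, R) with payoffs (7, 3).

3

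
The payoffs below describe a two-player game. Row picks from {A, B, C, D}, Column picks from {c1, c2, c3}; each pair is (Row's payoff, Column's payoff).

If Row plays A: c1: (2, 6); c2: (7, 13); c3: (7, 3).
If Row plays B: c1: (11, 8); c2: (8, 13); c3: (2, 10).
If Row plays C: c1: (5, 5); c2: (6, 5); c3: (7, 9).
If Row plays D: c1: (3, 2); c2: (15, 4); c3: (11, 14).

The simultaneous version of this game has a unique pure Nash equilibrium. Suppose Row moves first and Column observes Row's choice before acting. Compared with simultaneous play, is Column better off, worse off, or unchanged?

Work backward from Column's decision.
- A → Column plays c2 (best of 6, 13, 3); Row gets 7.
- B → Column plays c2 (best of 8, 13, 10); Row gets 8.
- C → Column plays c3 (best of 5, 5, 9); Row gets 7.
- D → Column plays c3 (best of 2, 4, 14); Row gets 11.
Maximizing over 7, 8, 7, 11, Row chooses D. Subgame-perfect outcome: (D, c3) with payoffs (11, 14).
For the simultaneous game, intersect best replies.
Row's best replies: c1→B; c2→D; c3→D.
Column's best replies: A→c2; B→c2; C→c3; D→c3.
Only (D, c3) has each player best-responding; Nash payoffs (11, 14).
Column earns 14 sequentially versus 14 at the Nash outcome: unchanged.

unchanged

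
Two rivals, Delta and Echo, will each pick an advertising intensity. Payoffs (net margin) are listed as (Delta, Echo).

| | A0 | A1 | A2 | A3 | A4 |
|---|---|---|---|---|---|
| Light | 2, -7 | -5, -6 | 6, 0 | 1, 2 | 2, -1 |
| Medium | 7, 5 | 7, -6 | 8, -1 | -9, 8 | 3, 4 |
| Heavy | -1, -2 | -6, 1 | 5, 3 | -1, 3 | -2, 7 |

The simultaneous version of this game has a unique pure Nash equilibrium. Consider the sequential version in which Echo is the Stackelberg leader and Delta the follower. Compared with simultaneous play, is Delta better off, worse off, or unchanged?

better off

Solve by backward induction (Echo leads).
- A0 → Delta plays Medium (best of 2, 7, -1); Echo gets 5.
- A1 → Delta plays Medium (best of -5, 7, -6); Echo gets -6.
- A2 → Delta plays Medium (best of 6, 8, 5); Echo gets -1.
- A3 → Delta plays Light (best of 1, -9, -1); Echo gets 2.
- A4 → Delta plays Medium (best of 2, 3, -2); Echo gets 4.
Among 5, -6, -1, 2, 4, the best is 5 at A0. Subgame-perfect outcome: (Medium, A0) with payoffs (7, 5).
For the simultaneous game, intersect best replies.
Delta's best replies: A0→Medium; A1→Medium; A2→Medium; A3→Light; A4→Medium.
Echo's best replies: Light→A3; Medium→A3; Heavy→A4.
The unique mutual best reply is (Light, A3), giving (1, 2).
Delta earns 7 sequentially versus 1 at the Nash outcome: better off.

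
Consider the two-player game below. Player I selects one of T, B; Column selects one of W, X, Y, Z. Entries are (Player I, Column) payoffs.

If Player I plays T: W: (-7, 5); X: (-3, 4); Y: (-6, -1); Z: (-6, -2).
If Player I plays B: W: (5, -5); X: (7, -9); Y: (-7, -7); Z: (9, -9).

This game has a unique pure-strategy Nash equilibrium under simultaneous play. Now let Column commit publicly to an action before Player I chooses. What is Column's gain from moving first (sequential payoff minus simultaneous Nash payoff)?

Solve by backward induction (Column leads).
- W → Player I plays B (best of -7, 5); Column gets -5.
- X → Player I plays B (best of -3, 7); Column gets -9.
- Y → Player I plays T (best of -6, -7); Column gets -1.
- Z → Player I plays B (best of -6, 9); Column gets -9.
Column's induced payoffs are -5, -9, -1, -9, so Column commits to Y. Subgame-perfect outcome: (T, Y) with payoffs (-6, -1).
Under simultaneous play:
Player I's best replies: W→B; X→B; Y→T; Z→B.
Column's best replies: T→W; B→W.
Only (B, W) has each player best-responding; Nash payoffs (5, -5).
Column's commitment gain: -1 − -5 = 4.

4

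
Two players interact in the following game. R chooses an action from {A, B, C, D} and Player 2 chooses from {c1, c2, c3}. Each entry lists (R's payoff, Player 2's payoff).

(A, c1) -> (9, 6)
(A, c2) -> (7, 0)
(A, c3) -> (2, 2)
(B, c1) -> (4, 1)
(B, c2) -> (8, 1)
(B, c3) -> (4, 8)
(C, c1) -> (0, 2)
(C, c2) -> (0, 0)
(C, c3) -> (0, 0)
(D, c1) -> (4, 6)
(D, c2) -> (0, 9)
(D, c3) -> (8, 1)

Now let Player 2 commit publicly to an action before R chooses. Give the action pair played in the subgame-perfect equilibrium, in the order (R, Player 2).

Work backward from R's decision.
- c1: R compares 9, 4, 0, 4 and picks A; Player 2 would get 6.
- c2: R compares 7, 8, 0, 0 and picks B; Player 2 would get 1.
- c3: R compares 2, 4, 0, 8 and picks D; Player 2 would get 1.
Maximizing over 6, 1, 1, Player 2 chooses c1. Subgame-perfect outcome: (A, c1) with payoffs (9, 6).

(A, c1)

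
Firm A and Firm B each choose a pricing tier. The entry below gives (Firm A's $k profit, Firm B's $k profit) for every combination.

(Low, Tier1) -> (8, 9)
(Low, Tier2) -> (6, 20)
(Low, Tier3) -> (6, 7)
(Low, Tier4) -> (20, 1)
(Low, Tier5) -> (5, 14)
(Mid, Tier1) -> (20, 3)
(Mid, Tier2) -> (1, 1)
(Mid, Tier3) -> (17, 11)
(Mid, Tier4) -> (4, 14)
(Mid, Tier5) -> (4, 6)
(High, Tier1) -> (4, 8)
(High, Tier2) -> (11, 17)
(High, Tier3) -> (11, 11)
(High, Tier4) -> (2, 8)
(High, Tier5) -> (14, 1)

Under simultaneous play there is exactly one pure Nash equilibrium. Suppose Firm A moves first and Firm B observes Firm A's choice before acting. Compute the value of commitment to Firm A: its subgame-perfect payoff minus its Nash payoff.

Solve by backward induction (Firm A leads).
- Low → Firm B plays Tier2 (best of 9, 20, 7, 1, 14); Firm A gets 6.
- Mid → Firm B plays Tier4 (best of 3, 1, 11, 14, 6); Firm A gets 4.
- High → Firm B plays Tier2 (best of 8, 17, 11, 8, 1); Firm A gets 11.
Maximizing over 6, 4, 11, Firm A chooses High. Subgame-perfect outcome: (High, Tier2) with payoffs (11, 17).
Under simultaneous play:
Firm A's best replies: Tier1→Mid; Tier2→High; Tier3→Mid; Tier4→Low; Tier5→High.
Firm B's best replies: Low→Tier2; Mid→Tier4; High→Tier2.
The unique mutual best reply is (High, Tier2), giving (11, 17).
Firm A's commitment gain: 11 − 11 = 0.

0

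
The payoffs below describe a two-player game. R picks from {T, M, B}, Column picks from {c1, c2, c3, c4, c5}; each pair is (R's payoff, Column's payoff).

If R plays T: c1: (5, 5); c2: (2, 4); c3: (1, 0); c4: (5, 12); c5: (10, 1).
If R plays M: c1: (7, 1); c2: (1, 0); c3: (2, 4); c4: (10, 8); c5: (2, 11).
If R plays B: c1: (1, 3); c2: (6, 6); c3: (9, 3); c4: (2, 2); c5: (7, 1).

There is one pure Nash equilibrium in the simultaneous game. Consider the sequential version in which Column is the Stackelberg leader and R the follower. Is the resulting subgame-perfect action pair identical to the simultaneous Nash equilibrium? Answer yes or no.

no

Solve by backward induction (Column leads).
- c1: BR = M, leader payoff 1.
- c2: BR = B, leader payoff 6.
- c3: BR = B, leader payoff 3.
- c4: BR = M, leader payoff 8.
- c5: BR = T, leader payoff 1.
Column's induced payoffs are 1, 6, 3, 8, 1, so Column commits to c4. Subgame-perfect outcome: (M, c4) with payoffs (10, 8).
For the simultaneous game, intersect best replies.
R's best replies: c1→M; c2→B; c3→B; c4→M; c5→T.
Column's best replies: T→c4; M→c5; B→c2.
Only (B, c2) has each player best-responding; Nash payoffs (6, 6).
Sequential outcome (M, c4) differs from the Nash profile (B, c2).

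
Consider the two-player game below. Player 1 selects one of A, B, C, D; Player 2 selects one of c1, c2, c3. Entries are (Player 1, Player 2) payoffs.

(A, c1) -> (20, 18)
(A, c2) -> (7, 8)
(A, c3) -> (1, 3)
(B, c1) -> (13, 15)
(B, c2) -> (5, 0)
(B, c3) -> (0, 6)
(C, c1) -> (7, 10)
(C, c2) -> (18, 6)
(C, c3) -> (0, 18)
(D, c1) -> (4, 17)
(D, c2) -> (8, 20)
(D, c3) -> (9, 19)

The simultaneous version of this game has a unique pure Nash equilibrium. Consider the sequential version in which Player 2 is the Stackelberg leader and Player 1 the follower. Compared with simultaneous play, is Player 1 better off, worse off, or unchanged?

Backward induction with Player 2 moving first.
- c1: BR = A, leader payoff 18.
- c2: BR = C, leader payoff 6.
- c3: BR = D, leader payoff 19.
Maximizing over 18, 6, 19, Player 2 chooses c3. Subgame-perfect outcome: (D, c3) with payoffs (9, 19).
Now find the simultaneous Nash equilibrium.
Player 1's best replies: c1→A; c2→C; c3→D.
Player 2's best replies: A→c1; B→c1; C→c3; D→c2.
Only (A, c1) has each player best-responding; Nash payoffs (20, 18).
Player 1 earns 9 sequentially versus 20 at the Nash outcome: worse off.

worse off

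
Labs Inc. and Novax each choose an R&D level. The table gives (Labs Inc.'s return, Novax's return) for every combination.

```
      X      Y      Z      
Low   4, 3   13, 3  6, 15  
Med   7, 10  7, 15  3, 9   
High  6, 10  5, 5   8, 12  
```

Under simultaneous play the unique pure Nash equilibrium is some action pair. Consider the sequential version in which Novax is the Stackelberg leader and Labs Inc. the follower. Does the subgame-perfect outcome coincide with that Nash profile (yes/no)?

Labs Inc. best-responds to each possible Novax move:
- X: BR = Med, leader payoff 10.
- Y: BR = Low, leader payoff 3.
- Z: BR = High, leader payoff 12.
Novax's induced payoffs are 10, 3, 12, so Novax commits to Z. Subgame-perfect outcome: (High, Z) with payoffs (8, 12).
Now find the simultaneous Nash equilibrium.
Labs Inc.'s best replies: X→Med; Y→Low; Z→High.
Novax's best replies: Low→Z; Med→Y; High→Z.
The unique mutual best reply is (High, Z), giving (8, 12).
Sequential outcome (High, Z) coincides with the Nash profile (High, Z).

yes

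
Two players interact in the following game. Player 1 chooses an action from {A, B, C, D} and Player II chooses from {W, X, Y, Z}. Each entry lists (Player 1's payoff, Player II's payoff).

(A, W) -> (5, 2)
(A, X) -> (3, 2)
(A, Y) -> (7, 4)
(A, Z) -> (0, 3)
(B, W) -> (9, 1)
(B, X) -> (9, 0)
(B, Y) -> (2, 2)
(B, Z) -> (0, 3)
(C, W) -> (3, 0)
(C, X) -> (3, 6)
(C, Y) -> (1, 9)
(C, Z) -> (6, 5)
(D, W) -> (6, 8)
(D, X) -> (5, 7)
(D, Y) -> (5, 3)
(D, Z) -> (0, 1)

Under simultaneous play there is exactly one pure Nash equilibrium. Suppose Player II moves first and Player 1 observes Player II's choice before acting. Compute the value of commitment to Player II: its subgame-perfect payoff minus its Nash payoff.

1

Backward induction with Player II moving first.
- W → Player 1 plays B (best of 5, 9, 3, 6); Player II gets 1.
- X → Player 1 plays B (best of 3, 9, 3, 5); Player II gets 0.
- Y → Player 1 plays A (best of 7, 2, 1, 5); Player II gets 4.
- Z → Player 1 plays C (best of 0, 0, 6, 0); Player II gets 5.
Among 1, 0, 4, 5, the best is 5 at Z. Subgame-perfect outcome: (C, Z) with payoffs (6, 5).
Under simultaneous play:
Player 1's best replies: W→B; X→B; Y→A; Z→C.
Player II's best replies: A→Y; B→Z; C→Y; D→W.
Only (A, Y) has each player best-responding; Nash payoffs (7, 4).
Player II's commitment gain: 5 − 4 = 1.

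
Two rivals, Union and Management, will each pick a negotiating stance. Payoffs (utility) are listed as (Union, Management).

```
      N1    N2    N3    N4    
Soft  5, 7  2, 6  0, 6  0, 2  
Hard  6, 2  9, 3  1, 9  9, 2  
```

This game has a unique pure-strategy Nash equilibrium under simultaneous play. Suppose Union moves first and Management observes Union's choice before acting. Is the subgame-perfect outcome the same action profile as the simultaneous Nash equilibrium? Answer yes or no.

no

Backward induction with Union moving first.
- Soft: Management compares 7, 6, 6, 2 and picks N1; Union would get 5.
- Hard: Management compares 2, 3, 9, 2 and picks N3; Union would get 1.
Union's induced payoffs are 5, 1, so Union commits to Soft. Subgame-perfect outcome: (Soft, N1) with payoffs (5, 7).
For the simultaneous game, intersect best replies.
Union's best replies: N1→Hard; N2→Hard; N3→Hard; N4→Hard.
Management's best replies: Soft→N1; Hard→N3.
Only (Hard, N3) has each player best-responding; Nash payoffs (1, 9).
Sequential outcome (Soft, N1) differs from the Nash profile (Hard, N3).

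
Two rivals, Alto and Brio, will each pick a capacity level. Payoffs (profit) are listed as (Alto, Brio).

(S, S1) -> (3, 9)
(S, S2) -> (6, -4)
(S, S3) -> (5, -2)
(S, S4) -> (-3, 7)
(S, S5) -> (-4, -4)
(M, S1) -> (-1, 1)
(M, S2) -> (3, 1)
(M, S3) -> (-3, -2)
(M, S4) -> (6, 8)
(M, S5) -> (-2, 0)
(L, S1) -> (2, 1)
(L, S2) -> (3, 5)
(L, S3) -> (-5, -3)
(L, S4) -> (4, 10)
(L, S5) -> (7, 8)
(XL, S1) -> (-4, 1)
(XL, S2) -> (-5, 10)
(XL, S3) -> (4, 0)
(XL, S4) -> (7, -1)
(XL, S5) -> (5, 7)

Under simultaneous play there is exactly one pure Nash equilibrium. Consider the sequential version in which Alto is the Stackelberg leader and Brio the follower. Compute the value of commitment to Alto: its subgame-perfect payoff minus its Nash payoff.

3

Solve by backward induction (Alto leads).
- S: Brio compares 9, -4, -2, 7, -4 and picks S1; Alto would get 3.
- M: Brio compares 1, 1, -2, 8, 0 and picks S4; Alto would get 6.
- L: Brio compares 1, 5, -3, 10, 8 and picks S4; Alto would get 4.
- XL: Brio compares 1, 10, 0, -1, 7 and picks S2; Alto would get -5.
Among 3, 6, 4, -5, the best is 6 at M. Subgame-perfect outcome: (M, S4) with payoffs (6, 8).
Now find the simultaneous Nash equilibrium.
Alto's best replies: S1→S; S2→S; S3→S; S4→XL; S5→L.
Brio's best replies: S→S1; M→S4; L→S4; XL→S2.
Only (S, S1) has each player best-responding; Nash payoffs (3, 9).
Alto's commitment gain: 6 − 3 = 3.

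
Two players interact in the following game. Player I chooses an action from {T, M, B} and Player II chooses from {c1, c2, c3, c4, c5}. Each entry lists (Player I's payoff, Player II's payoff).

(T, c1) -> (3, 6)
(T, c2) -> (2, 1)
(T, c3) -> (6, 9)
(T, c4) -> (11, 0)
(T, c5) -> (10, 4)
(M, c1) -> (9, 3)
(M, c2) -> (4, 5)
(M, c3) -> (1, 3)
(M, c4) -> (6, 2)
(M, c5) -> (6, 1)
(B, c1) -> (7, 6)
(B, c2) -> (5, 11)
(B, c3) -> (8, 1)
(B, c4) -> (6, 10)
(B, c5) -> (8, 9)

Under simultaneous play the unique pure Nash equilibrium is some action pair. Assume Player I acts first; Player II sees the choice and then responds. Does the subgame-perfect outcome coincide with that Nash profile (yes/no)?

Player II best-responds to each possible Player I move:
- T → Player II plays c3 (best of 6, 1, 9, 0, 4); Player I gets 6.
- M → Player II plays c2 (best of 3, 5, 3, 2, 1); Player I gets 4.
- B → Player II plays c2 (best of 6, 11, 1, 10, 9); Player I gets 5.
Among 6, 4, 5, the best is 6 at T. Subgame-perfect outcome: (T, c3) with payoffs (6, 9).
Now find the simultaneous Nash equilibrium.
Player I's best replies: c1→M; c2→B; c3→B; c4→T; c5→T.
Player II's best replies: T→c3; M→c2; B→c2.
The unique mutual best reply is (B, c2), giving (5, 11).
Sequential outcome (T, c3) differs from the Nash profile (B, c2).

no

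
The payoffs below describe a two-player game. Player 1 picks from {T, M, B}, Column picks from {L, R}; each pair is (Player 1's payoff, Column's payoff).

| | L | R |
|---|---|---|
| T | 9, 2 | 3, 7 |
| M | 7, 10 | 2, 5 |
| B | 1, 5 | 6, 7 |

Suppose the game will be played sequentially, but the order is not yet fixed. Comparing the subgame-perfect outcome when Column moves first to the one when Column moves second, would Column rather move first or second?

second

If Player 1 leads: Column's best replies are T→R, M→L, B→R; Player 1's induced payoffs 3, 7, 6; outcome (M, L), payoffs (7, 10).
If Column leads: Player 1's best replies are L→T, R→B; Column's induced payoffs 2, 7; outcome (B, R), payoffs (6, 7).
Column gets 7 moving first and 10 moving second, so Column prefers to move second.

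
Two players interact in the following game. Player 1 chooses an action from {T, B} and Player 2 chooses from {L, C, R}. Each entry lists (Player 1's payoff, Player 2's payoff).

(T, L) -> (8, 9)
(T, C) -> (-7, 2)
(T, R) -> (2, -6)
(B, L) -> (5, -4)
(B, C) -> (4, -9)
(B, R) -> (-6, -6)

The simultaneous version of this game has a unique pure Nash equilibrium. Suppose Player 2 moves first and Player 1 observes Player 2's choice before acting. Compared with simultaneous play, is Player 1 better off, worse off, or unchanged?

unchanged

Solve by backward induction (Player 2 leads).
- L: BR = T, leader payoff 9.
- C: BR = B, leader payoff -9.
- R: BR = T, leader payoff -6.
Maximizing over 9, -9, -6, Player 2 chooses L. Subgame-perfect outcome: (T, L) with payoffs (8, 9).
Under simultaneous play:
Player 1's best replies: L→T; C→B; R→T.
Player 2's best replies: T→L; B→L.
Only (T, L) has each player best-responding; Nash payoffs (8, 9).
Player 1 earns 8 sequentially versus 8 at the Nash outcome: unchanged.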